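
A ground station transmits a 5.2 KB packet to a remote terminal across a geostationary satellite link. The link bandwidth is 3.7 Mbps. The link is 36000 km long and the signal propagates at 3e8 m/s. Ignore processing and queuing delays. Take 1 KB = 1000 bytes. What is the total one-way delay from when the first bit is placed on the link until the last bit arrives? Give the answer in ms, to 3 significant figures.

131 ms

L = 41600 bits.
Transmission delay = L/R = 41600 / 3700000 = 11.2432 ms.
Propagation delay = d/s = 36000000 m / 300000000 m/s = 120 ms.
Total = 131 ms.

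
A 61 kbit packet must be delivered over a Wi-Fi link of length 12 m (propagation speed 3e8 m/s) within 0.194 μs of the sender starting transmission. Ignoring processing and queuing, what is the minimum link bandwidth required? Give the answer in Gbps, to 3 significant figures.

Propagation delay = 12 / 300000000 = 0.04 μs.
Transmission budget = 0.194 − 0.04 = 0.154 μs.
R ≥ L / t_tx = 61000 bits / 1.54e-07 s = 396 Gbps.

396 Gbps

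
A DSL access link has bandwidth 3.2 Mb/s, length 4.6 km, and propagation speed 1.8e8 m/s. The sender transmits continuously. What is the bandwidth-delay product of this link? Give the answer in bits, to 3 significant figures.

81.8 bits

Propagation delay = 4600 / 180000000 = 2.55556e-05 s.
BDP = R × t_prop = 3200000 × 2.55556e-05 = 81.7778 bits.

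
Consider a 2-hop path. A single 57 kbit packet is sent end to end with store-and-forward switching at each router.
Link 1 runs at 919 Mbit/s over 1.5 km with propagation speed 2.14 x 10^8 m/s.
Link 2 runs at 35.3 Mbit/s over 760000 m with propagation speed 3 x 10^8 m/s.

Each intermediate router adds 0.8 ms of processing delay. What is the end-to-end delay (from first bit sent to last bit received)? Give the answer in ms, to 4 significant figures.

L = 57000 bits.
Transmission delays (L/R per hop): 0.0620239, 1.61473 ms; sum = 1.67675 ms.
Propagation delays (d/s per hop): 0.00700935, 2.53333 ms; sum = 2.54034 ms.
Processing at 1 router(s): 1 × 0.8 ms = 0.8 ms.
End-to-end = 5.017 ms.

5.017 ms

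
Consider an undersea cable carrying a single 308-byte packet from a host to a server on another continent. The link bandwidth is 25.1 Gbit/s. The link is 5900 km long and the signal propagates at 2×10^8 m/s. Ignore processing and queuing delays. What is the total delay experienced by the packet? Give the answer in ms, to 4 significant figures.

29.50 ms

L = 308 × 8 = 2464 bits.
Transmission delay = L/R = 2464 / 25100000000 = 9.81673e-05 ms.
Propagation delay = d/s = 5900000 m / 200000000 m/s = 29.5 ms.
Total = 29.50 ms.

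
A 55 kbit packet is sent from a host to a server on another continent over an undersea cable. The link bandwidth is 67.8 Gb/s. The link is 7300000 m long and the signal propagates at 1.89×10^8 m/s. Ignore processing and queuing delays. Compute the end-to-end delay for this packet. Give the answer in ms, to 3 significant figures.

38.6 ms

L = 55000 bits.
Transmission delay = L/R = 55000 / 67800000000 = 0.000811209 ms.
Propagation delay = d/s = 7300000 m / 189000000 m/s = 38.6243 ms.
Total = 38.6 ms.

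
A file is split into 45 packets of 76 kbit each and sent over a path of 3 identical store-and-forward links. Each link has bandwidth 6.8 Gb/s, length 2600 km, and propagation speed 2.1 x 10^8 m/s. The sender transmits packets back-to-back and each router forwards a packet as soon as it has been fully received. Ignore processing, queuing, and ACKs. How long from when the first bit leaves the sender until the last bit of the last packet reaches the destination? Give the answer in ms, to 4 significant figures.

Per-hop transmission t_tx = L/R = 76000/6800000000 = 0.0111765 ms.
Per-hop propagation t_prop = 2600000/210000000 = 12.381 ms.
Pipeline fill: first packet needs 3·t_tx to clear all hops; remaining 44 packets each add one t_tx.
Total = (3+45-1)·t_tx + 3·t_prop = 47·0.0111765 + 3·12.381 = 37.67 ms.

37.67 ms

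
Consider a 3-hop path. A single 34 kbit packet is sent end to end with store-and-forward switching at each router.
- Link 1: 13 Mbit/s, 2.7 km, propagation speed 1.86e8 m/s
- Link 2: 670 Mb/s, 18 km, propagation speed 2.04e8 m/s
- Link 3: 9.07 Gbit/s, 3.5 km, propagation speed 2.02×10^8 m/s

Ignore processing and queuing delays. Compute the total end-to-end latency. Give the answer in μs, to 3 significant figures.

2790 μs

L = 34000 bits.
Transmission delays (L/R per hop): 2615.38, 50.7463, 3.74862 μs; sum = 2669.88 μs.
Propagation delays (d/s per hop): 14.5161, 88.2353, 17.3267 μs; sum = 120.078 μs.
End-to-end = 2790 μs.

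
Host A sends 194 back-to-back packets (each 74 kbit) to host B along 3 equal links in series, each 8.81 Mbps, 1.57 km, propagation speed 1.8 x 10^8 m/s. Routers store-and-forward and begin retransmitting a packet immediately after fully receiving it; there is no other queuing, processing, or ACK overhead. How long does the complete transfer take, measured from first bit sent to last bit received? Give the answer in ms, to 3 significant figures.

1650 ms

Per-hop transmission t_tx = L/R = 74000/8810000 = 8.39955 ms.
Per-hop propagation t_prop = 1570/180000000 = 0.00872222 ms.
Pipeline fill: first packet needs 3·t_tx to clear all hops; remaining 193 packets each add one t_tx.
Total = (3+194-1)·t_tx + 3·t_prop = 196·8.39955 + 3·0.00872222 = 1650 ms.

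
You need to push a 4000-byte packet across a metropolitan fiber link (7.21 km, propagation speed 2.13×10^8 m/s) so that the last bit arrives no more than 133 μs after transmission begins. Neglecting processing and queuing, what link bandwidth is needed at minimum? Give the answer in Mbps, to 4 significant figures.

L = 32000 bits.
Propagation delay = 7210 / 213000000 = 33.8498 μs.
Transmission budget = 133 − 33.8498 = 99.1502 μs.
R ≥ L / t_tx = 32000 bits / 9.91502e-05 s = 322.7 Mbps.

322.7 Mbps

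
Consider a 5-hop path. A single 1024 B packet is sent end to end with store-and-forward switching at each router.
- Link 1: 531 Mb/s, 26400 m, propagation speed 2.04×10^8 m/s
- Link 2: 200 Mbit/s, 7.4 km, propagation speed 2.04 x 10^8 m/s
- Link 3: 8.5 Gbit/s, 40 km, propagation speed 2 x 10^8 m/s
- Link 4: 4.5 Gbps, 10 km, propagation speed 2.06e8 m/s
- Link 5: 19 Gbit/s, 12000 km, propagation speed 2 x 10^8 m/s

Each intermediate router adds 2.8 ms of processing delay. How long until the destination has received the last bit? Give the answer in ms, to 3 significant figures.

71.7 ms

L = 1024 × 8 = 8192 bits.
Transmission delays (L/R per hop): 0.0154275, 0.04096, 0.000963765, 0.00182044, 0.000431158 ms; sum = 0.0596029 ms.
Propagation delays (d/s per hop): 0.129412, 0.0362745, 0.2, 0.0485437, 60 ms; sum = 60.4142 ms.
Processing at 4 router(s): 4 × 2.8 ms = 11.2 ms.
End-to-end = 71.7 ms.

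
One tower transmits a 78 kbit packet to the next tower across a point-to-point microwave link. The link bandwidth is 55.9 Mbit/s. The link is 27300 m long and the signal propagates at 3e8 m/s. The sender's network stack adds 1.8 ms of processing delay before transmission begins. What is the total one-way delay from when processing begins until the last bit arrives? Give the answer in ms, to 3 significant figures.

3.29 ms

L = 78000 bits.
Transmission delay = L/R = 78000 / 55900000 = 1.39535 ms.
Propagation delay = d/s = 27300 m / 300000000 m/s = 0.091 ms.
Plus processing delay 1.8 ms = 1.8 ms.
Total = 3.29 ms.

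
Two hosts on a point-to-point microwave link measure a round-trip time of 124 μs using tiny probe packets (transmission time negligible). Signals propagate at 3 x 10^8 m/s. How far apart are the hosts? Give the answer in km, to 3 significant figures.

18.6 km

One-way propagation = RTT/2 = 62 μs.
d = s × t = 300000000 × 6.2e-05 = 18.6 km.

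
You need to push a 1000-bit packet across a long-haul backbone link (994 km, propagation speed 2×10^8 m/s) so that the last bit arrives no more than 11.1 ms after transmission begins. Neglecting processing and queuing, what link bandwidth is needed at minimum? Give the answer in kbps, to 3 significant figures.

163 kbps

Propagation delay = 994000 / 200000000 = 4.97 ms.
Transmission budget = 11.1 − 4.97 = 6.13 ms.
R ≥ L / t_tx = 1000 bits / 0.00613 s = 163 kbps.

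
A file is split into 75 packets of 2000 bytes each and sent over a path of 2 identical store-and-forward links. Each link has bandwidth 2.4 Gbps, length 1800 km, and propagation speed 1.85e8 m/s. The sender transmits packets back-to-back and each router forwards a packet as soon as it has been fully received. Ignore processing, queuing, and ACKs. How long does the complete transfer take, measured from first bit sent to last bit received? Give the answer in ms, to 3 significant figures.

20.0 ms

Per-hop transmission t_tx = L/R = 16000/2400000000 = 0.00666667 ms.
Per-hop propagation t_prop = 1800000/185000000 = 9.72973 ms.
Pipeline fill: first packet needs 2·t_tx to clear all hops; remaining 74 packets each add one t_tx.
Total = (2+75-1)·t_tx + 2·t_prop = 76·0.00666667 + 2·9.72973 = 20.0 ms.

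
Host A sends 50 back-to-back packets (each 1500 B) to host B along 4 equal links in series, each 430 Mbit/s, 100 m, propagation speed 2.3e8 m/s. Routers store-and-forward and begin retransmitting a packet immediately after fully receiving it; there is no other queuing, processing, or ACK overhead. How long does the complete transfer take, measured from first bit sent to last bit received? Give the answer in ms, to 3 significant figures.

1.48 ms

Per-hop transmission t_tx = L/R = 12000/430000000 = 0.027907 ms.
Per-hop propagation t_prop = 100/2.3e+08 = 0.000434783 ms.
Pipeline fill: first packet needs 4·t_tx to clear all hops; remaining 49 packets each add one t_tx.
Total = (4+50-1)·t_tx + 4·t_prop = 53·0.027907 + 4·0.000434783 = 1.48 ms.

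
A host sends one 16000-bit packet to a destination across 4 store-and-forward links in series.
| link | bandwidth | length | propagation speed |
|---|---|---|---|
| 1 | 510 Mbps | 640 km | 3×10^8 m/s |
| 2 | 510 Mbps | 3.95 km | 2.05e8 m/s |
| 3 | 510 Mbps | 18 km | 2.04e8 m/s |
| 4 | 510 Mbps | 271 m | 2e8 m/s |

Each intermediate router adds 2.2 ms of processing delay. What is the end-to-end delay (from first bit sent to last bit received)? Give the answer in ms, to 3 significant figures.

Transmission delay per hop = L/R = 16000/510000000 = 0.0313725 ms; 4 hops → 0.12549 ms.
Propagation delays (d/s per hop): 2.13333, 0.0192683, 0.0882353, 0.001355 ms; sum = 2.24219 ms.
Processing at 3 router(s): 3 × 2.2 ms = 6.6 ms.
End-to-end = 8.97 ms.

8.97 ms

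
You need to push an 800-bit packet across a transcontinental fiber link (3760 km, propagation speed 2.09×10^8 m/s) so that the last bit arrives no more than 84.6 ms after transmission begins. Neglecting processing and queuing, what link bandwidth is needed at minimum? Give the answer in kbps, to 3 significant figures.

12.0 kbps

Propagation delay = 3760000 / 209000000 = 17.9904 ms.
Transmission budget = 84.6 − 17.9904 = 66.6096 ms.
R ≥ L / t_tx = 800 bits / 0.0666096 s = 12.0 kbps.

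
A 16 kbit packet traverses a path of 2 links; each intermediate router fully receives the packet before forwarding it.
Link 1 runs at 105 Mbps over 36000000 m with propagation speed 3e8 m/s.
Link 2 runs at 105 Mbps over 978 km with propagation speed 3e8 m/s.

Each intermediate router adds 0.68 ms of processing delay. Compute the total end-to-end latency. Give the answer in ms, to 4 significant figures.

L = 16000 bits.
Transmission delay per hop = L/R = 16000/105000000 = 0.152381 ms; 2 hops → 0.304762 ms.
Propagation delays (d/s per hop): 120, 3.26 ms; sum = 123.26 ms.
Processing at 1 router(s): 1 × 0.68 ms = 0.68 ms.
End-to-end = 124.2 ms.

124.2 ms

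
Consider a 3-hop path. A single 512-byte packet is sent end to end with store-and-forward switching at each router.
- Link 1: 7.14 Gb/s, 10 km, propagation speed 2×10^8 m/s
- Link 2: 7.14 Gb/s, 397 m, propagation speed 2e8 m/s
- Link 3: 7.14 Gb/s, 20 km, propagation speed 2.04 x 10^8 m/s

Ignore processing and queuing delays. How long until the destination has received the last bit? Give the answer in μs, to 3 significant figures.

L = 512 × 8 = 4096 bits.
Transmission delay per hop = L/R = 4096/7140000000 = 0.573669 μs; 3 hops → 1.72101 μs.
Propagation delays (d/s per hop): 50, 1.985, 98.0392 μs; sum = 150.024 μs.
End-to-end = 152 μs.

152 μs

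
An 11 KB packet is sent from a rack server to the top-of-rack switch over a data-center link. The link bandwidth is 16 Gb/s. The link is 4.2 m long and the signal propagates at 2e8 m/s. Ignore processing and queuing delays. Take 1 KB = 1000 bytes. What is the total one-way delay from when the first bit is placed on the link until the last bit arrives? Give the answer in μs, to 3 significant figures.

5.52 μs

L = 88000 bits.
Transmission delay = L/R = 88000 / 16000000000 = 5.5 μs.
Propagation delay = d/s = 4.2 m / 200000000 m/s = 0.021 μs.
Total = 5.52 μs.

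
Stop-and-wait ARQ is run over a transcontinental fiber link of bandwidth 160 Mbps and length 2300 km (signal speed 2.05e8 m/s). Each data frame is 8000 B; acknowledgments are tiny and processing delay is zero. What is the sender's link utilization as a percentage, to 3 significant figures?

1.75 %

t_tx = L/R = 64000/160000000 = 0.0004 s.
t_prop = 2300000/2.05e+08 = 0.0112195 s; RTT = 0.022439 s.
Cycle = t_tx + RTT = 0.022839 s.
Utilization = t_tx / cycle = 0.0004/0.022839 = 1.75 %.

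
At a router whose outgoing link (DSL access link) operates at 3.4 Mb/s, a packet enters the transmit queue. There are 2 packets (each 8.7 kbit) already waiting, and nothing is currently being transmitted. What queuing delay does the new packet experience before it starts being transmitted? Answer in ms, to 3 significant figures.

Each queued packet: L/R = 8700/3400000 = 2.55882 ms.
2 queued → 5.11765 ms.
Queuing delay = 5.12 ms.

5.12 ms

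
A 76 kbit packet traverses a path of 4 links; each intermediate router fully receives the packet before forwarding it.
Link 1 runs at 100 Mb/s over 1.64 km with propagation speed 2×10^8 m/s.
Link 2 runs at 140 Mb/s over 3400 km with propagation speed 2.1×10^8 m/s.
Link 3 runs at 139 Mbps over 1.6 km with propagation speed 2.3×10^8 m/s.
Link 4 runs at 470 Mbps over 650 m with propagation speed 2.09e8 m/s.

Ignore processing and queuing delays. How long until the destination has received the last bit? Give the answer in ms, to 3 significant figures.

L = 76000 bits.
Transmission delays (L/R per hop): 0.76, 0.542857, 0.546763, 0.161702 ms; sum = 2.01132 ms.
Propagation delays (d/s per hop): 0.0082, 16.1905, 0.00695652, 0.00311005 ms; sum = 16.2087 ms.
End-to-end = 18.2 ms.

18.2 ms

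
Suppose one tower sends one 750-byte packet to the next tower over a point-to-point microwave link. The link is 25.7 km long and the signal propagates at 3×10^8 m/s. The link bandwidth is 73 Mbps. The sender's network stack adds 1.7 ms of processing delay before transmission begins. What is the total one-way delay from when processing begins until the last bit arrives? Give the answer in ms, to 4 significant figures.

L = 750 × 8 = 6000 bits.
Transmission delay = L/R = 6000 / 73000000 = 0.0821918 ms.
Propagation delay = d/s = 25700 m / 300000000 m/s = 0.0856667 ms.
Plus processing delay 1.7 ms = 1.7 ms.
Total = 1.868 ms.

1.868 ms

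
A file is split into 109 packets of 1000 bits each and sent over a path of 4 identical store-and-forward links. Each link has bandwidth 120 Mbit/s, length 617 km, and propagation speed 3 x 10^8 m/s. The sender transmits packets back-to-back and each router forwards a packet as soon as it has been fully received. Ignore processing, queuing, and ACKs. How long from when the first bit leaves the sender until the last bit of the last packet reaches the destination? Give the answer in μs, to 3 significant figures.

9160 μs

Per-hop transmission t_tx = L/R = 1000/120000000 = 8.33333 μs.
Per-hop propagation t_prop = 617000/300000000 = 2056.67 μs.
Pipeline fill: first packet needs 4·t_tx to clear all hops; remaining 108 packets each add one t_tx.
Total = (4+109-1)·t_tx + 4·t_prop = 112·8.33333 + 4·2056.67 = 9160 μs.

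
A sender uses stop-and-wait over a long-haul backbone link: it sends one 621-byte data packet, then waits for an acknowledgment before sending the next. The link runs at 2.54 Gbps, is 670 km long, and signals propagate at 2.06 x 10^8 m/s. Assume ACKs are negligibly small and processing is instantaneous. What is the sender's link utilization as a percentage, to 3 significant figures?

0.0301 %

t_tx = L/R = 4968/2540000000 = 1.95591e-06 s.
t_prop = 670000/206000000 = 0.00325243 s; RTT = 0.00650485 s.
Cycle = t_tx + RTT = 0.00650681 s.
Utilization = t_tx / cycle = 1.95591e-06/0.00650681 = 0.0301 %.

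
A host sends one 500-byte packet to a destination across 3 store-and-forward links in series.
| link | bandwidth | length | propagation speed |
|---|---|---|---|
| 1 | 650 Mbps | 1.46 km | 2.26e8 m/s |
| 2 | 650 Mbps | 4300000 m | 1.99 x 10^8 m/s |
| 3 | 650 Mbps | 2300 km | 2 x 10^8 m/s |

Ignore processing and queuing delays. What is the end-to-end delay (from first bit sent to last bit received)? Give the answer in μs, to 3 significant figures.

33100 μs

L = 500 × 8 = 4000 bits.
Transmission delay per hop = L/R = 4000/650000000 = 6.15385 μs; 3 hops → 18.4615 μs.
Propagation delays (d/s per hop): 6.46018, 21608, 11500 μs; sum = 33114.5 μs.
End-to-end = 33100 μs.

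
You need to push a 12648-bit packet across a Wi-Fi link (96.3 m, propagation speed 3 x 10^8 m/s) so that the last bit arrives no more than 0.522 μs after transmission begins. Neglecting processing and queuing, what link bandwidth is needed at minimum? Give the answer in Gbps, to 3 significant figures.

62.9 Gbps

Propagation delay = 96.3 / 300000000 = 0.321 μs.
Transmission budget = 0.522 − 0.321 = 0.201 μs.
R ≥ L / t_tx = 12648 bits / 2.01e-07 s = 62.9 Gbps.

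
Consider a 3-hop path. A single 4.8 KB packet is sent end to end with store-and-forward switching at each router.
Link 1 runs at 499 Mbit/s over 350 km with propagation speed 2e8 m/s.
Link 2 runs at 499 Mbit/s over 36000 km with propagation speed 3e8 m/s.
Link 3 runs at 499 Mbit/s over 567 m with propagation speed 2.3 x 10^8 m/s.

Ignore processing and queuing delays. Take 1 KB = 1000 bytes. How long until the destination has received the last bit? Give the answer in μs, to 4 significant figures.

L = 38400 bits.
Transmission delay per hop = L/R = 38400/499000000 = 76.9539 μs; 3 hops → 230.862 μs.
Propagation delays (d/s per hop): 1750, 120000, 2.46522 μs; sum = 121752 μs.
End-to-end = 122000 μs.

122000 μs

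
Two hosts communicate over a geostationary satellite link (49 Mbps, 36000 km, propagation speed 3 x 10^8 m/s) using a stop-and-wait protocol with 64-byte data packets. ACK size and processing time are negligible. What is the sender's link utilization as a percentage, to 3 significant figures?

t_tx = L/R = 512/49000000 = 1.0449e-05 s.
t_prop = 36000000/300000000 = 0.12 s; RTT = 0.24 s.
Cycle = t_tx + RTT = 0.24001 s.
Utilization = t_tx / cycle = 1.0449e-05/0.24001 = 0.00435 %.

0.00435 %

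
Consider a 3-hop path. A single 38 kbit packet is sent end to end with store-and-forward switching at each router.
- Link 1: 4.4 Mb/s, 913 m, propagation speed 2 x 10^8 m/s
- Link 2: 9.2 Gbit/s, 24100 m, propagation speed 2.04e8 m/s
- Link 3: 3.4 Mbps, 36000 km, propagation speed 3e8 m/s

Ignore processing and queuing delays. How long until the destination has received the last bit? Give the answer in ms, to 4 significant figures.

139.9 ms

L = 38000 bits.
Transmission delays (L/R per hop): 8.63636, 0.00413043, 11.1765 ms; sum = 19.817 ms.
Propagation delays (d/s per hop): 0.004565, 0.118137, 120 ms; sum = 120.123 ms.
End-to-end = 139.9 ms.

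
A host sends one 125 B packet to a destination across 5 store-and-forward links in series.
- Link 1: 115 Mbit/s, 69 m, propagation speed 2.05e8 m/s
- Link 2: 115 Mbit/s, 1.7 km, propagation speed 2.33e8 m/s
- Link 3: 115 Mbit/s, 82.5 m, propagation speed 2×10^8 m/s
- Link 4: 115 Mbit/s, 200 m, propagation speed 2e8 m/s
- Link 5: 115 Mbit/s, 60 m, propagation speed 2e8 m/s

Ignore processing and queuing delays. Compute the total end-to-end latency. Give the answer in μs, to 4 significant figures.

L = 125 × 8 = 1000 bits.
Transmission delay per hop = L/R = 1000/115000000 = 8.69565 μs; 5 hops → 43.4783 μs.
Propagation delays (d/s per hop): 0.336585, 7.29614, 0.4125, 1, 0.3 μs; sum = 9.34522 μs.
End-to-end = 52.82 μs.

52.82 μs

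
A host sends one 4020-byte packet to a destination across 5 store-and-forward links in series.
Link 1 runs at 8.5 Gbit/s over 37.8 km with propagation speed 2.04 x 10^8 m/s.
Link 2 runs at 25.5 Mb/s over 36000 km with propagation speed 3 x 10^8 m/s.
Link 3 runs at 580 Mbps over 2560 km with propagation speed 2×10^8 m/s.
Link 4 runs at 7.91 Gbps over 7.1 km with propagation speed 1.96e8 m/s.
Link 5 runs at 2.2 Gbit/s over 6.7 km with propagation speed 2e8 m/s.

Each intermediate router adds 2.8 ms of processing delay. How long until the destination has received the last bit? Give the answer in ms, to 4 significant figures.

145.6 ms

L = 4020 × 8 = 32160 bits.
Transmission delays (L/R per hop): 0.00378353, 1.26118, 0.0554483, 0.00406574, 0.0146182 ms; sum = 1.33909 ms.
Propagation delays (d/s per hop): 0.185294, 120, 12.8, 0.0362245, 0.0335 ms; sum = 133.055 ms.
Processing at 4 router(s): 4 × 2.8 ms = 11.2 ms.
End-to-end = 145.6 ms.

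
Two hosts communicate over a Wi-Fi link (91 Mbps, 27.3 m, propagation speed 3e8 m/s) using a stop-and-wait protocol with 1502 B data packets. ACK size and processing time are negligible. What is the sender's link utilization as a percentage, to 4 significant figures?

99.86 %

t_tx = L/R = 12016/91000000 = 0.000132044 s.
t_prop = 27.3/300000000 = 9.1e-08 s; RTT = 1.82e-07 s.
Cycle = t_tx + RTT = 0.000132226 s.
Utilization = t_tx / cycle = 0.000132044/0.000132226 = 99.86 %.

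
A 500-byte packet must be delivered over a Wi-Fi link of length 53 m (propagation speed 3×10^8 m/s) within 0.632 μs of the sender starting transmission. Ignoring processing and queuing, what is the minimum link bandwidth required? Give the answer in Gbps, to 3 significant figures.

8.78 Gbps

L = 4000 bits.
Propagation delay = 53 / 300000000 = 0.176667 μs.
Transmission budget = 0.632 − 0.176667 = 0.455333 μs.
R ≥ L / t_tx = 4000 bits / 4.55333e-07 s = 8.78 Gbps.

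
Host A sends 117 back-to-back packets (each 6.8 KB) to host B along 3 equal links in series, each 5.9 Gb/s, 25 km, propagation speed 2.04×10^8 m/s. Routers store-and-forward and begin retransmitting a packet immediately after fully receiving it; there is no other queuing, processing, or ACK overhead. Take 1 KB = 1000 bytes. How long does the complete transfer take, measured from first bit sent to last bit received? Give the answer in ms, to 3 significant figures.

Per-hop transmission t_tx = L/R = 54400/5900000000 = 0.00922034 ms.
Per-hop propagation t_prop = 25000/204000000 = 0.122549 ms.
Pipeline fill: first packet needs 3·t_tx to clear all hops; remaining 116 packets each add one t_tx.
Total = (3+117-1)·t_tx + 3·t_prop = 119·0.00922034 + 3·0.122549 = 1.46 ms.

1.46 ms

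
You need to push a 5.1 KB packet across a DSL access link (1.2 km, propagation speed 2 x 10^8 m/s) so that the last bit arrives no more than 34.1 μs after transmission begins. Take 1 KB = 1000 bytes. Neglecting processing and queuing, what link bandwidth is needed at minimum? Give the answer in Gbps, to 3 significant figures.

1.45 Gbps

L = 40800 bits.
Propagation delay = 1200 / 200000000 = 6 μs.
Transmission budget = 34.1 − 6 = 28.1 μs.
R ≥ L / t_tx = 40800 bits / 2.81e-05 s = 1.45 Gbps.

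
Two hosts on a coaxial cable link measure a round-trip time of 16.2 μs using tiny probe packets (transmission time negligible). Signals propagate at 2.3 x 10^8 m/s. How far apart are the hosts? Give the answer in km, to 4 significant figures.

One-way propagation = RTT/2 = 8.1 μs.
d = s × t = 2.3e+08 × 8.1e-06 = 1.863 km.

1.863 km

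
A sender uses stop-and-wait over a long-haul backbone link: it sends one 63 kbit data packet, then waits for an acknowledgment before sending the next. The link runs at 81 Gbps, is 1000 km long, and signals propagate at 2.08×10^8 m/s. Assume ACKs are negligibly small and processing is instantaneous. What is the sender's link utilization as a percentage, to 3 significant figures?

0.00809 %

t_tx = L/R = 63000/81000000000 = 7.77778e-07 s.
t_prop = 1000000/208000000 = 0.00480769 s; RTT = 0.00961538 s.
Cycle = t_tx + RTT = 0.00961616 s.
Utilization = t_tx / cycle = 7.77778e-07/0.00961616 = 0.00809 %.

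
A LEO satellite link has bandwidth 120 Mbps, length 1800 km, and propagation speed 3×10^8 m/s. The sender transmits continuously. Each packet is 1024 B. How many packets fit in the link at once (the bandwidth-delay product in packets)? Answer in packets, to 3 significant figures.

Propagation delay = 1800000 / 300000000 = 0.006 s.
BDP = R × t_prop = 120000000 × 0.006 = 720000 bits.
In packets of 8192 bits: 87.9 packets.

87.9 packets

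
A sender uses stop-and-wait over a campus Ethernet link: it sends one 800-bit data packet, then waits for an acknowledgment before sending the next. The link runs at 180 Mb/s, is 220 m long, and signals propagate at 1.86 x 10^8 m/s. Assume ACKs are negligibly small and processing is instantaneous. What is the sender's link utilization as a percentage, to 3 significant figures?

65.3 %

t_tx = L/R = 800/180000000 = 4.44444e-06 s.
t_prop = 220/186000000 = 1.1828e-06 s; RTT = 2.36559e-06 s.
Cycle = t_tx + RTT = 6.81004e-06 s.
Utilization = t_tx / cycle = 4.44444e-06/6.81004e-06 = 65.3 %.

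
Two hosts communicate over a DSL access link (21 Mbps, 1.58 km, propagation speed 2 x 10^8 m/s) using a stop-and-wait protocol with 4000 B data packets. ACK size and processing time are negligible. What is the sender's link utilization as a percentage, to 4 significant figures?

98.97 %

t_tx = L/R = 32000/21000000 = 0.00152381 s.
t_prop = 1580/200000000 = 7.9e-06 s; RTT = 1.58e-05 s.
Cycle = t_tx + RTT = 0.00153961 s.
Utilization = t_tx / cycle = 0.00152381/0.00153961 = 98.97 %.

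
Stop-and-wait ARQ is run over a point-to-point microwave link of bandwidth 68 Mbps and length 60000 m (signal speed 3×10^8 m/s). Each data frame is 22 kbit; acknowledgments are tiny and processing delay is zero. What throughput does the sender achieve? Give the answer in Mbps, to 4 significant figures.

30.41 Mbps

t_tx = L/R = 22000/68000000 = 0.000323529 s.
t_prop = 60000/300000000 = 0.0002 s; RTT = 0.0004 s.
Cycle = t_tx + RTT = 0.000723529 s.
Throughput = L / cycle = 22000 / 0.000723529 = 30.41 Mbps.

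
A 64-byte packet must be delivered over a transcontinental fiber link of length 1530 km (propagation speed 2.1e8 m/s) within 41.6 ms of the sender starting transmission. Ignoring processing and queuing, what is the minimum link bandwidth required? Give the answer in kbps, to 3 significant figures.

14.9 kbps

L = 512 bits.
Propagation delay = 1530000 / 210000000 = 7.28571 ms.
Transmission budget = 41.6 − 7.28571 = 34.3143 ms.
R ≥ L / t_tx = 512 bits / 0.0343143 s = 14.9 kbps.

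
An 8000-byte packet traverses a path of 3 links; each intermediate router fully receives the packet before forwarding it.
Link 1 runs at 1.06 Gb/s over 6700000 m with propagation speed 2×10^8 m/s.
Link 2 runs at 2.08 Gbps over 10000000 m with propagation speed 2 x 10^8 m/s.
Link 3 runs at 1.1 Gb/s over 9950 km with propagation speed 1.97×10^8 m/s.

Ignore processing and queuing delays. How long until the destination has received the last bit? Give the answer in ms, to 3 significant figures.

L = 8000 × 8 = 64000 bits.
Transmission delays (L/R per hop): 0.0603774, 0.0307692, 0.0581818 ms; sum = 0.149328 ms.
Propagation delays (d/s per hop): 33.5, 50, 50.5076 ms; sum = 134.008 ms.
End-to-end = 134 ms.

134 ms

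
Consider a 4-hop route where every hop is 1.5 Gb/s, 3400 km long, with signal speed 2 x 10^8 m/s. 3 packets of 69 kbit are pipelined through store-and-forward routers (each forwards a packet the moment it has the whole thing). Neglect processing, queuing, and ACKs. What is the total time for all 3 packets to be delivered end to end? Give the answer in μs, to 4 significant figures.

68280 μs

Per-hop transmission t_tx = L/R = 69000/1500000000 = 46 μs.
Per-hop propagation t_prop = 3400000/200000000 = 17000 μs.
Pipeline fill: first packet needs 4·t_tx to clear all hops; remaining 2 packets each add one t_tx.
Total = (4+3-1)·t_tx + 4·t_prop = 6·46 + 4·17000 = 68280 μs.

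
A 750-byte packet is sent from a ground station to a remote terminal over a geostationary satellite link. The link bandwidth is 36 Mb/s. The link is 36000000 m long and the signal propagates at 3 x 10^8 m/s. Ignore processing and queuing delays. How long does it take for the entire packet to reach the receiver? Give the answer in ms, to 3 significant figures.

L = 750 × 8 = 6000 bits.
Transmission delay = L/R = 6000 / 36000000 = 0.166667 ms.
Propagation delay = d/s = 36000000 m / 300000000 m/s = 120 ms.
Total = 120 ms.

120 ms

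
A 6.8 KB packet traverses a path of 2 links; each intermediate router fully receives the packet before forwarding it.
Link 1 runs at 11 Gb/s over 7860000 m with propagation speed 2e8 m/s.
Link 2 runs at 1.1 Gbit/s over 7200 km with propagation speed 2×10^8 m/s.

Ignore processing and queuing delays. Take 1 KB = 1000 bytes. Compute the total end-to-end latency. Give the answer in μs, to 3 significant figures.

L = 54400 bits.
Transmission delays (L/R per hop): 4.94545, 49.4545 μs; sum = 54.4 μs.
Propagation delays (d/s per hop): 39300, 36000 μs; sum = 75300 μs.
End-to-end = 75400 μs.

75400 μs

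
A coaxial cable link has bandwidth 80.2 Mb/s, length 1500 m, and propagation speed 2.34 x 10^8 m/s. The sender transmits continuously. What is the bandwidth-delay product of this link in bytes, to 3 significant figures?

64.3 bytes

Propagation delay = 1500 / 234000000 = 6.41026e-06 s.
BDP = R × t_prop = 80200000 × 6.41026e-06 = 514.103 bits.
In bytes: 514.103/8 = 64.3 bytes.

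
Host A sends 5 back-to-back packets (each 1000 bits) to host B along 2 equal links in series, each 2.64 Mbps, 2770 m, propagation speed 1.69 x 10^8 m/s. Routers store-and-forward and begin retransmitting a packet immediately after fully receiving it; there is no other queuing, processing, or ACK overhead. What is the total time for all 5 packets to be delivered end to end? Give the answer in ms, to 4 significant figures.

Per-hop transmission t_tx = L/R = 1000/2640000 = 0.378788 ms.
Per-hop propagation t_prop = 2770/169000000 = 0.0163905 ms.
Pipeline fill: first packet needs 2·t_tx to clear all hops; remaining 4 packets each add one t_tx.
Total = (2+5-1)·t_tx + 2·t_prop = 6·0.378788 + 2·0.0163905 = 2.306 ms.

2.306 ms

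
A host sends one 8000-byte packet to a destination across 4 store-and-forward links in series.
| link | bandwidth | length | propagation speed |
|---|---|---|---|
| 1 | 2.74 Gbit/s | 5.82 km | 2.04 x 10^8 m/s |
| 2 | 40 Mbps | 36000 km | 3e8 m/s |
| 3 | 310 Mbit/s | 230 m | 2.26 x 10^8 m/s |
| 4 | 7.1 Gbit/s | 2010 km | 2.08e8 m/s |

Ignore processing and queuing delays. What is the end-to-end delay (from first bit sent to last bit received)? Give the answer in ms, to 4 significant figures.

131.5 ms

L = 8000 × 8 = 64000 bits.
Transmission delays (L/R per hop): 0.0233577, 1.6, 0.206452, 0.00901408 ms; sum = 1.83882 ms.
Propagation delays (d/s per hop): 0.0285294, 120, 0.0010177, 9.66346 ms; sum = 129.693 ms.
End-to-end = 131.5 ms.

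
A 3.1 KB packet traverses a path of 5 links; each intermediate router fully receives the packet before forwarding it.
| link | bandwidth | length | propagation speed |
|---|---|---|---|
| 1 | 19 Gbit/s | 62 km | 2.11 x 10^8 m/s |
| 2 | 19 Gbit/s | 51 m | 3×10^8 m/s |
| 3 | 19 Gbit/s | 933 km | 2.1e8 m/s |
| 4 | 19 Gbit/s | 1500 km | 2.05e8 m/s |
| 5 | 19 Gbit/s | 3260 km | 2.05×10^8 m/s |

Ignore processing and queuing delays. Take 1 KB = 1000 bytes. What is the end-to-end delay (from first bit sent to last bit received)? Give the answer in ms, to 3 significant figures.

L = 24800 bits.
Transmission delay per hop = L/R = 24800/19000000000 = 0.00130526 ms; 5 hops → 0.00652632 ms.
Propagation delays (d/s per hop): 0.293839, 0.00017, 4.44286, 7.31707, 15.9024 ms; sum = 27.9564 ms.
End-to-end = 28.0 ms.

28.0 ms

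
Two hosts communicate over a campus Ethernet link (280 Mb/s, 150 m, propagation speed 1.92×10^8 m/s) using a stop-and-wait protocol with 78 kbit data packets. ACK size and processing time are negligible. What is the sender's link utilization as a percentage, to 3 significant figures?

99.4 %

t_tx = L/R = 78000/280000000 = 0.000278571 s.
t_prop = 150/192000000 = 7.8125e-07 s; RTT = 1.5625e-06 s.
Cycle = t_tx + RTT = 0.000280134 s.
Utilization = t_tx / cycle = 0.000278571/0.000280134 = 99.4 %.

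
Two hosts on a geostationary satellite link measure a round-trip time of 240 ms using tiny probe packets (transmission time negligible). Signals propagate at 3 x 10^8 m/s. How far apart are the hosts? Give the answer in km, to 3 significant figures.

One-way propagation = RTT/2 = 120 ms.
d = s × t = 300000000 × 0.12 = 36000 km.

36000 km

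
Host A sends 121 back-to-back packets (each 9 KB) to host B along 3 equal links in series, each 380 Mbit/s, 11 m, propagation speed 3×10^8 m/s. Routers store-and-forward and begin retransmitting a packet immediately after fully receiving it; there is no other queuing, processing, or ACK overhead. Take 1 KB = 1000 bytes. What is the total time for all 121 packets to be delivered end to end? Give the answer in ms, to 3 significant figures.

23.3 ms

Per-hop transmission t_tx = L/R = 72000/380000000 = 0.189474 ms.
Per-hop propagation t_prop = 11/300000000 = 3.66667e-05 ms.
Pipeline fill: first packet needs 3·t_tx to clear all hops; remaining 120 packets each add one t_tx.
Total = (3+121-1)·t_tx + 3·t_prop = 123·0.189474 + 3·3.66667e-05 = 23.3 ms.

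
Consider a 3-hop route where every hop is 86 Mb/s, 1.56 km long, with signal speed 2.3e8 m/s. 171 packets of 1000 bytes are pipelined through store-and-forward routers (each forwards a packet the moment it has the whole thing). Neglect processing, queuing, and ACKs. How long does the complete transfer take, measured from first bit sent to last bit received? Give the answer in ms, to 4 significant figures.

Per-hop transmission t_tx = L/R = 8000/86000000 = 0.0930233 ms.
Per-hop propagation t_prop = 1560/2.3e+08 = 0.00678261 ms.
Pipeline fill: first packet needs 3·t_tx to clear all hops; remaining 170 packets each add one t_tx.
Total = (3+171-1)·t_tx + 3·t_prop = 173·0.0930233 + 3·0.00678261 = 16.11 ms.

16.11 ms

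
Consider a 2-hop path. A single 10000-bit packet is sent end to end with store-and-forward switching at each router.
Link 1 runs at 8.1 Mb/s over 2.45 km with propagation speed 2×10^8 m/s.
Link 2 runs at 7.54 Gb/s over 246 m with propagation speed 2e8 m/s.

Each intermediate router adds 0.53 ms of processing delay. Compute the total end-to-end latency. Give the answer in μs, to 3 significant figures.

1780 μs

Transmission delays (L/R per hop): 1234.57, 1.32626 μs; sum = 1235.89 μs.
Propagation delays (d/s per hop): 12.25, 1.23 μs; sum = 13.48 μs.
Processing at 1 router(s): 1 × 0.53 ms = 530 μs.
End-to-end = 1780 μs.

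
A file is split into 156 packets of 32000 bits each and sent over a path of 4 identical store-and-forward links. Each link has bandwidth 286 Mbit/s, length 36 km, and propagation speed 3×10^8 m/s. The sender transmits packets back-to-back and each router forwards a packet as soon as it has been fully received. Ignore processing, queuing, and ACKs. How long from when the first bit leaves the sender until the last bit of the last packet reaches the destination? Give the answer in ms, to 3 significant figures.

18.3 ms

Per-hop transmission t_tx = L/R = 32000/286000000 = 0.111888 ms.
Per-hop propagation t_prop = 36000/300000000 = 0.12 ms.
Pipeline fill: first packet needs 4·t_tx to clear all hops; remaining 155 packets each add one t_tx.
Total = (4+156-1)·t_tx + 4·t_prop = 159·0.111888 + 4·0.12 = 18.3 ms.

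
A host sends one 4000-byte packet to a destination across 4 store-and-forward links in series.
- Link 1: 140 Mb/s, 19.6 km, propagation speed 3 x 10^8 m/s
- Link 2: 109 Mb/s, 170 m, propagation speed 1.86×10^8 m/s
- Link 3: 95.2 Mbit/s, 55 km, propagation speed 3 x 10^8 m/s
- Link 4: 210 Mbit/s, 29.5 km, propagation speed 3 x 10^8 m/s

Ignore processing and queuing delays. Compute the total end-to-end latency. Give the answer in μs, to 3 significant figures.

L = 4000 × 8 = 32000 bits.
Transmission delays (L/R per hop): 228.571, 293.578, 336.134, 152.381 μs; sum = 1010.66 μs.
Propagation delays (d/s per hop): 65.3333, 0.913978, 183.333, 98.3333 μs; sum = 347.914 μs.
End-to-end = 1360 μs.

1360 μs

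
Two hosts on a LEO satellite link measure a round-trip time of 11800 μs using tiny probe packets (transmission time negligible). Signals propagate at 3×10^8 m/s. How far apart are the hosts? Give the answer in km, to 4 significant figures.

1770 km

One-way propagation = RTT/2 = 5900 μs.
d = s × t = 300000000 × 0.0059 = 1770 km.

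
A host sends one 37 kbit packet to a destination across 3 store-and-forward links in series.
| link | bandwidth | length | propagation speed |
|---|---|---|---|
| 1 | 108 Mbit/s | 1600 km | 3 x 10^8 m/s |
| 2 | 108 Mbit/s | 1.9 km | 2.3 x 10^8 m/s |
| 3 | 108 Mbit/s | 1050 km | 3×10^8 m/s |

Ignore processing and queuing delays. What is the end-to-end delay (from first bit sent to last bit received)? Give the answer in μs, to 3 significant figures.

L = 37000 bits.
Transmission delay per hop = L/R = 37000/108000000 = 342.593 μs; 3 hops → 1027.78 μs.
Propagation delays (d/s per hop): 5333.33, 8.26087, 3500 μs; sum = 8841.59 μs.
End-to-end = 9870 μs.

9870 μs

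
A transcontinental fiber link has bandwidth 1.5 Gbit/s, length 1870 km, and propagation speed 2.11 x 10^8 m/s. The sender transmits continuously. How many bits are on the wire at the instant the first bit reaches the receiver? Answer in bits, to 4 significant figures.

Propagation delay = 1870000 / 211000000 = 0.00886256 s.
BDP = R × t_prop = 1500000000 × 0.00886256 = 13293800 bits.

13290000 bits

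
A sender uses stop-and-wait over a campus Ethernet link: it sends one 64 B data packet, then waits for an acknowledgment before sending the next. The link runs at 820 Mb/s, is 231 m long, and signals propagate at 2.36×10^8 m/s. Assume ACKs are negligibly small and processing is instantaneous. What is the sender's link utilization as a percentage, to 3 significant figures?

t_tx = L/R = 512/820000000 = 6.2439e-07 s.
t_prop = 231/236000000 = 9.78814e-07 s; RTT = 1.95763e-06 s.
Cycle = t_tx + RTT = 2.58202e-06 s.
Utilization = t_tx / cycle = 6.2439e-07/2.58202e-06 = 24.2 %.

24.2 %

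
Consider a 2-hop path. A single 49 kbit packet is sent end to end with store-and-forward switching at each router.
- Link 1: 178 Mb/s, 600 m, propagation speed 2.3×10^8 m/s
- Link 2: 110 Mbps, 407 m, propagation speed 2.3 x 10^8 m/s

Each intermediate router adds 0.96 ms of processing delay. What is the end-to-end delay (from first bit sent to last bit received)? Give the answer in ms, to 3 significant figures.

1.69 ms

L = 49000 bits.
Transmission delays (L/R per hop): 0.275281, 0.445455 ms; sum = 0.720735 ms.
Propagation delays (d/s per hop): 0.0026087, 0.00176957 ms; sum = 0.00437826 ms.
Processing at 1 router(s): 1 × 0.96 ms = 0.96 ms.
End-to-end = 1.69 ms.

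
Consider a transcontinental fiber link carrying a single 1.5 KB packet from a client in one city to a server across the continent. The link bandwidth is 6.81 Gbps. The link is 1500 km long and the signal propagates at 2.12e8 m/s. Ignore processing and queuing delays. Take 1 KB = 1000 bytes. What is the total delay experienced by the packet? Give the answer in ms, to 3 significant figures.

L = 12000 bits.
Transmission delay = L/R = 12000 / 6810000000 = 0.00176211 ms.
Propagation delay = d/s = 1500000 m / 212000000 m/s = 7.07547 ms.
Total = 7.08 ms.

7.08 ms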